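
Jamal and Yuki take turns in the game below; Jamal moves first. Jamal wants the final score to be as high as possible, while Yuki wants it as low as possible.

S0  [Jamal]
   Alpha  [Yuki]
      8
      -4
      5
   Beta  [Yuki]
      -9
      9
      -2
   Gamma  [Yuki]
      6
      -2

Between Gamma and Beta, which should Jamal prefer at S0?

Gamma

Gamma (Yuki): min(6, -2) = -2
Beta (Yuki): min(-9, 9, -2) = -9
Jamal prefers the higher value; Gamma=-2, Beta=-9. Gamma is better since -2 > -9.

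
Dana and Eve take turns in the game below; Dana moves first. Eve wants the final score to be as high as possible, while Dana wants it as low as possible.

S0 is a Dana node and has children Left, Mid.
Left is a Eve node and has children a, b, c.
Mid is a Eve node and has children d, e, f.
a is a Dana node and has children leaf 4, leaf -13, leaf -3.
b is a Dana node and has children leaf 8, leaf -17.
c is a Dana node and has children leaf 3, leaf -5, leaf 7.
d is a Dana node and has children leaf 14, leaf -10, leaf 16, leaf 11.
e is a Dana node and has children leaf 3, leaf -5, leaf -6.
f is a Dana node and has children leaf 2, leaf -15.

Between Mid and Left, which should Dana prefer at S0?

Mid

d (Dana): min(14, -10, 16, 11) = -10
e (Dana): min(3, -5, -6) = -6
f (Dana): min(2, -15) = -15
Mid (Eve): max(-10, -6, -15) = -6
a (Dana): min(4, -13, -3) = -13
b (Dana): min(8, -17) = -17
c (Dana): min(3, -5, 7) = -5
Left (Eve): max(-13, -17, -5) = -5
Dana prefers the lower value; Mid=-6, Left=-5. Mid is better since -6 < -5.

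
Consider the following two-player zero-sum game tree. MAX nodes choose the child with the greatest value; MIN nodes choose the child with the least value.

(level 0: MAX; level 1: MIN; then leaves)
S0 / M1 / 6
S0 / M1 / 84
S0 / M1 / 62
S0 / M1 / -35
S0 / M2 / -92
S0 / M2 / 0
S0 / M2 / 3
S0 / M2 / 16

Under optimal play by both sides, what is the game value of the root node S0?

-35

M1 (MIN): min(6, 84, 62, -35) = -35
M2 (MIN): min(-92, 0, 3, 16) = -92
S0 (MAX): max(-35, -92) = -35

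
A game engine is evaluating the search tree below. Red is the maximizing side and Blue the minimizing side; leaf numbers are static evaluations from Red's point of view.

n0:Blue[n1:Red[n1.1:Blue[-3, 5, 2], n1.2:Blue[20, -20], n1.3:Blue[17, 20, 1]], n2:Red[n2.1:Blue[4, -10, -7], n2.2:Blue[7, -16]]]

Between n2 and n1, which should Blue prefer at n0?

n2.1 (Blue): min(4, -10, -7) = -10
n2.2 (Blue): min(7, -16) = -16
n2 (Red): max(-10, -16) = -10
n1.1 (Blue): min(-3, 5, 2) = -3
n1.2 (Blue): min(20, -20) = -20
n1.3 (Blue): min(17, 20, 1) = 1
n1 (Red): max(-3, -20, 1) = 1
Blue prefers the lower value; n2=-10, n1=1. n2 is better since -10 < 1.

n2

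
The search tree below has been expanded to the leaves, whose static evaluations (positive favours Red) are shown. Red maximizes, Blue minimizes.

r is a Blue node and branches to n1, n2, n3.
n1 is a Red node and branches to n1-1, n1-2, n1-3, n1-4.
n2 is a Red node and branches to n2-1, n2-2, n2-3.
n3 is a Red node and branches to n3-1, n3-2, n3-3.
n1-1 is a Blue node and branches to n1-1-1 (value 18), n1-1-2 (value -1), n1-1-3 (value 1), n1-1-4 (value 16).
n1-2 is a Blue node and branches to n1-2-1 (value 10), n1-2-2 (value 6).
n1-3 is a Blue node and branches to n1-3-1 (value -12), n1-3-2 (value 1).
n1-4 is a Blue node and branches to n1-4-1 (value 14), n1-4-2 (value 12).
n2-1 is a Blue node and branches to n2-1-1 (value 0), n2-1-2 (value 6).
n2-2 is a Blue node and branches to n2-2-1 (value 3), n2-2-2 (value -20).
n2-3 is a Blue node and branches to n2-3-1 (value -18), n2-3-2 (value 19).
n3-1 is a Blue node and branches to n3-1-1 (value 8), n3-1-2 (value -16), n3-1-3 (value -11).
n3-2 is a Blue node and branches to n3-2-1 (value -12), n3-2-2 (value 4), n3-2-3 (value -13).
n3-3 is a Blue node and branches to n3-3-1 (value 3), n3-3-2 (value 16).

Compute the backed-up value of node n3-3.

3

n3-3 (Blue): min(3, 16) = 3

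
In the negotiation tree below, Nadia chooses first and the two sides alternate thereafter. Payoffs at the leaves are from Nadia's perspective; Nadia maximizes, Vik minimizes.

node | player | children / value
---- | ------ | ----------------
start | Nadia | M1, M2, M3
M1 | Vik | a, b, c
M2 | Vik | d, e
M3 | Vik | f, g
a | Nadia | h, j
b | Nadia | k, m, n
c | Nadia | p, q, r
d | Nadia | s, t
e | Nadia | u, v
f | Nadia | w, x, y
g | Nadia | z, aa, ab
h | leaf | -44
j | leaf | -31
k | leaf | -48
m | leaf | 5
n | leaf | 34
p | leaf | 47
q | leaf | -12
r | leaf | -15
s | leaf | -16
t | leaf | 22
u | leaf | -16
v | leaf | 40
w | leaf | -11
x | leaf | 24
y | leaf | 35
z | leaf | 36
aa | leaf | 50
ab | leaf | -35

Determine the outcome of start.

35

a (Nadia): max(-44, -31) = -31
b (Nadia): max(-48, 5, 34) = 34
c (Nadia): max(47, -12, -15) = 47
M1 (Vik): min(-31, 34, 47) = -31
d (Nadia): max(-16, 22) = 22
e (Nadia): max(-16, 40) = 40
M2 (Vik): min(22, 40) = 22
f (Nadia): max(-11, 24, 35) = 35
g (Nadia): max(36, 50, -35) = 50
M3 (Vik): min(35, 50) = 35
start (Nadia): max(-31, 22, 35) = 35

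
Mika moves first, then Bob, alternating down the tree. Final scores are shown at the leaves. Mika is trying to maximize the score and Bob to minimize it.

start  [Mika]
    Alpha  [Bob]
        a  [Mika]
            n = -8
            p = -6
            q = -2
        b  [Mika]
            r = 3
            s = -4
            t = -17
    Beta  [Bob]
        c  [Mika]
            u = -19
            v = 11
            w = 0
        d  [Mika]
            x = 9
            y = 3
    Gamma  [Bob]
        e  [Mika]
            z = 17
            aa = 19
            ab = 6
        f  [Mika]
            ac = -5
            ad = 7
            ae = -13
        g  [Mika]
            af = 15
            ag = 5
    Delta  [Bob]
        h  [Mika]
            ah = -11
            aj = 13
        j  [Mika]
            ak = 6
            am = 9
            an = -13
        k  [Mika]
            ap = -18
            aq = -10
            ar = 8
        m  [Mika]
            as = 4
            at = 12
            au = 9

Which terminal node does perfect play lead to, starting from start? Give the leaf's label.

a (Mika): max(-8, -6, -2) = -2
b (Mika): max(3, -4, -17) = 3
Alpha (Bob): min(-2, 3) = -2
c (Mika): max(-19, 11, 0) = 11
d (Mika): max(9, 3) = 9
Beta (Bob): min(11, 9) = 9
e (Mika): max(17, 19, 6) = 19
f (Mika): max(-5, 7, -13) = 7
g (Mika): max(15, 5) = 15
Gamma (Bob): min(19, 7, 15) = 7
h (Mika): max(-11, 13) = 13
j (Mika): max(6, 9, -13) = 9
k (Mika): max(-18, -10, 8) = 8
m (Mika): max(4, 12, 9) = 12
Delta (Bob): min(13, 9, 8, 12) = 8
start (Mika): max(-2, 9, 7, 8) = 9
At start, Mika picks Beta (highest: 9).
At Beta, Bob picks d (lowest: 9).
At d, Mika picks x (highest: 9).
Terminal value 9.

x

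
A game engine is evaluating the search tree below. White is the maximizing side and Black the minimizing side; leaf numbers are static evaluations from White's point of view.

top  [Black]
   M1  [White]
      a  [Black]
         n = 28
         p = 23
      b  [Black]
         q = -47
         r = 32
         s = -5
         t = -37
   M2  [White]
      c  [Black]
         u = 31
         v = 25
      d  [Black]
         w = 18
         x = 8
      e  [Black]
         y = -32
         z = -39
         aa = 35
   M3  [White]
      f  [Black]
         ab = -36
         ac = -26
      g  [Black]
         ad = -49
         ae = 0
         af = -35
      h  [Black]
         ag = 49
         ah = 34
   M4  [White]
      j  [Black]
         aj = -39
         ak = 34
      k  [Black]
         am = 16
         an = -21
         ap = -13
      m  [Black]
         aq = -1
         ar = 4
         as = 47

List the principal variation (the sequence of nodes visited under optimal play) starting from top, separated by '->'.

top -> M4 -> m -> aq

a (Black): min(28, 23) = 23
b (Black): min(-47, 32, -5, -37) = -47
M1 (White): max(23, -47) = 23
c (Black): min(31, 25) = 25
d (Black): min(18, 8) = 8
e (Black): min(-32, -39, 35) = -39
M2 (White): max(25, 8, -39) = 25
f (Black): min(-36, -26) = -36
g (Black): min(-49, 0, -35) = -49
h (Black): min(49, 34) = 34
M3 (White): max(-36, -49, 34) = 34
j (Black): min(-39, 34) = -39
k (Black): min(16, -21, -13) = -21
m (Black): min(-1, 4, 47) = -1
M4 (White): max(-39, -21, -1) = -1
top (Black): min(23, 25, 34, -1) = -1
At top, Black picks M4 (lowest: -1).
At M4, White picks m (highest: -1).
At m, Black picks aq (lowest: -1).
Terminal value -1.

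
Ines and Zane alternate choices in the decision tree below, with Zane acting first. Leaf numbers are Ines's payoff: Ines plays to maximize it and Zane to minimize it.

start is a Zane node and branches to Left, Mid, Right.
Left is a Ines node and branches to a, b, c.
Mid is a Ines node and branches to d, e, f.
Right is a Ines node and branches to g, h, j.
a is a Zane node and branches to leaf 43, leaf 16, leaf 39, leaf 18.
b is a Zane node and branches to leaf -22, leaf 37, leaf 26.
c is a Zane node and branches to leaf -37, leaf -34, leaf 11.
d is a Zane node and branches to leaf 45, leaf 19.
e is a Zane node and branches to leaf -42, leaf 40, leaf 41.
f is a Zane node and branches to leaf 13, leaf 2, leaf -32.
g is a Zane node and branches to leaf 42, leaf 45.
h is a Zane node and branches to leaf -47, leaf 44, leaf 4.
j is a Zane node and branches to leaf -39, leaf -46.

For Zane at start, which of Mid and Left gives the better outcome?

d (Zane): min(45, 19) = 19
e (Zane): min(-42, 40, 41) = -42
f (Zane): min(13, 2, -32) = -32
Mid (Ines): max(19, -42, -32) = 19
a (Zane): min(43, 16, 39, 18) = 16
b (Zane): min(-22, 37, 26) = -22
c (Zane): min(-37, -34, 11) = -37
Left (Ines): max(16, -22, -37) = 16
Zane prefers the lower value; Mid=19, Left=16. Left is better since 16 < 19.

Left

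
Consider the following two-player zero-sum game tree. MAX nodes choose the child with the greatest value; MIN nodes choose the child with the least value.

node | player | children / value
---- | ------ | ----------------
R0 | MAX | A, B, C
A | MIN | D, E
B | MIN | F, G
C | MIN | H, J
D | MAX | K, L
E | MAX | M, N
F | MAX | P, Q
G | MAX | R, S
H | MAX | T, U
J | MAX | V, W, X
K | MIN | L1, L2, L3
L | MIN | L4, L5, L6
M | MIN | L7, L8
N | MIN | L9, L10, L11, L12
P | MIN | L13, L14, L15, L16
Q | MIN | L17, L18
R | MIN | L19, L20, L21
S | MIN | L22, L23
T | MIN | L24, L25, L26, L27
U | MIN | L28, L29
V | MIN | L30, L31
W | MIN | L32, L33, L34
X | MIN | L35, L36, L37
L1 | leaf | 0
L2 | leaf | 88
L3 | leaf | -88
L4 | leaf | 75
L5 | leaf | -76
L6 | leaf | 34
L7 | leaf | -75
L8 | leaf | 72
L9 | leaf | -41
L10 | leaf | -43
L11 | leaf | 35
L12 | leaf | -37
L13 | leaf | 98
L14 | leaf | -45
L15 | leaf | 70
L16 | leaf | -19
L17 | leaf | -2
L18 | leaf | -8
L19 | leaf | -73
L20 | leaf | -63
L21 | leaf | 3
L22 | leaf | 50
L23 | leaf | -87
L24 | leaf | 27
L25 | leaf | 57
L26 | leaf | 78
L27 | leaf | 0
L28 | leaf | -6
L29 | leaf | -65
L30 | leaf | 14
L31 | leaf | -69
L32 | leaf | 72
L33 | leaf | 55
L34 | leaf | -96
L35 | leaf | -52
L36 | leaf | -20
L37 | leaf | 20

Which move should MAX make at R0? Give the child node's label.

C

K (MIN): min(0, 88, -88) = -88
L (MIN): min(75, -76, 34) = -76
D (MAX): max(-88, -76) = -76
M (MIN): min(-75, 72) = -75
N (MIN): min(-41, -43, 35, -37) = -43
E (MAX): max(-75, -43) = -43
A (MIN): min(-76, -43) = -76
P (MIN): min(98, -45, 70, -19) = -45
Q (MIN): min(-2, -8) = -8
F (MAX): max(-45, -8) = -8
R (MIN): min(-73, -63, 3) = -73
S (MIN): min(50, -87) = -87
G (MAX): max(-73, -87) = -73
B (MIN): min(-8, -73) = -73
T (MIN): min(27, 57, 78, 0) = 0
U (MIN): min(-6, -65) = -65
H (MAX): max(0, -65) = 0
V (MIN): min(14, -69) = -69
W (MIN): min(72, 55, -96) = -96
X (MIN): min(-52, -20, 20) = -52
J (MAX): max(-69, -96, -52) = -52
C (MIN): min(0, -52) = -52
R0 (MAX): max(-76, -73, -52) = -52
MAX at R0 wants the highest of {A=-76, B=-73, C=-52}, so chooses C.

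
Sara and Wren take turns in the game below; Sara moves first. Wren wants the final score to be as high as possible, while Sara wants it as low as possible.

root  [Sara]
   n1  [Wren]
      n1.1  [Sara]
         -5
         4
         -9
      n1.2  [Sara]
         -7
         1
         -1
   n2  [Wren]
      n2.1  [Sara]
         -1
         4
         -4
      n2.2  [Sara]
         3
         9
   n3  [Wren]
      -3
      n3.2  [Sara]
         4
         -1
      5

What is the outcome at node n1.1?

-9

n1.1 (Sara): min(-5, 4, -9) = -9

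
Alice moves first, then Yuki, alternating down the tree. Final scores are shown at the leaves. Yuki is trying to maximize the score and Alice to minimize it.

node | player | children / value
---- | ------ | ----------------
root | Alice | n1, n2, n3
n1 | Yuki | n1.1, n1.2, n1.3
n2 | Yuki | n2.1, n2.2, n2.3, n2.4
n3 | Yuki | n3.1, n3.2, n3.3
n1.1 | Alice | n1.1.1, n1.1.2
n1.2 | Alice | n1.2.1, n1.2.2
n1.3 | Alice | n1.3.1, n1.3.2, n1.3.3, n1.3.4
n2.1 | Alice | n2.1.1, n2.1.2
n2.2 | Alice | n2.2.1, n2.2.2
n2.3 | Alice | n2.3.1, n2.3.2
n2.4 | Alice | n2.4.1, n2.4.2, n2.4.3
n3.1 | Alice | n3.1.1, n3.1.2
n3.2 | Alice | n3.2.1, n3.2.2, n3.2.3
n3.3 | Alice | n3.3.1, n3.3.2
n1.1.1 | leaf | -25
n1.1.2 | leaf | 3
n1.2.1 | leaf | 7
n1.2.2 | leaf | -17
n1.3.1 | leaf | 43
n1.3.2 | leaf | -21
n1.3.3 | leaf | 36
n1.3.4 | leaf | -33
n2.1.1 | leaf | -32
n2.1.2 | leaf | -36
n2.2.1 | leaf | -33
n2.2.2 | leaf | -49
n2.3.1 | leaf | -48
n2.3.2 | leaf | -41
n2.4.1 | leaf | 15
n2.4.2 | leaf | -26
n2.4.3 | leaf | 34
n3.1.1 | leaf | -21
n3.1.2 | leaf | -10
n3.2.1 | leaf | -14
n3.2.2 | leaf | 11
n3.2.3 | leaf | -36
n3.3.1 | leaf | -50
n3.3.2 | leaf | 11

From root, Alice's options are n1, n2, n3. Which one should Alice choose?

n2

n1.1 (Alice): min(-25, 3) = -25
n1.2 (Alice): min(7, -17) = -17
n1.3 (Alice): min(43, -21, 36, -33) = -33
n1 (Yuki): max(-25, -17, -33) = -17
n2.1 (Alice): min(-32, -36) = -36
n2.2 (Alice): min(-33, -49) = -49
n2.3 (Alice): min(-48, -41) = -48
n2.4 (Alice): min(15, -26, 34) = -26
n2 (Yuki): max(-36, -49, -48, -26) = -26
n3.1 (Alice): min(-21, -10) = -21
n3.2 (Alice): min(-14, 11, -36) = -36
n3.3 (Alice): min(-50, 11) = -50
n3 (Yuki): max(-21, -36, -50) = -21
root (Alice): min(-17, -26, -21) = -26
Alice at root wants the lowest of {n1=-17, n2=-26, n3=-21}, so chooses n2.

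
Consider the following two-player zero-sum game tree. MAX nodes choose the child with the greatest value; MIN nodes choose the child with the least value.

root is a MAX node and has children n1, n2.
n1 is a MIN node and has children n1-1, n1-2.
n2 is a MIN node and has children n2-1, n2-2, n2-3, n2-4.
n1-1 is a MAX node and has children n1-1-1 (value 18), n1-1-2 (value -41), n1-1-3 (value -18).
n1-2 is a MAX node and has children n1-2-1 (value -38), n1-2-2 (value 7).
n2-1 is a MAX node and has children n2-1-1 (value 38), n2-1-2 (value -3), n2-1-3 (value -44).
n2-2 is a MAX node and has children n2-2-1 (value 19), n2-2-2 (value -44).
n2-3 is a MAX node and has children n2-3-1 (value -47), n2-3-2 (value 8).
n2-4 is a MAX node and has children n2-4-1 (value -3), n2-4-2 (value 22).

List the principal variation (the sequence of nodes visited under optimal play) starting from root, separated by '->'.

n1-1 (MAX): max(18, -41, -18) = 18
n1-2 (MAX): max(-38, 7) = 7
n1 (MIN): min(18, 7) = 7
n2-1 (MAX): max(38, -3, -44) = 38
n2-2 (MAX): max(19, -44) = 19
n2-3 (MAX): max(-47, 8) = 8
n2-4 (MAX): max(-3, 22) = 22
n2 (MIN): min(38, 19, 8, 22) = 8
root (MAX): max(7, 8) = 8
At root, MAX picks n2 (highest: 8).
At n2, MIN picks n2-3 (lowest: 8).
At n2-3, MAX picks n2-3-2 (highest: 8).
Terminal value 8.

root -> n2 -> n2-3 -> n2-3-2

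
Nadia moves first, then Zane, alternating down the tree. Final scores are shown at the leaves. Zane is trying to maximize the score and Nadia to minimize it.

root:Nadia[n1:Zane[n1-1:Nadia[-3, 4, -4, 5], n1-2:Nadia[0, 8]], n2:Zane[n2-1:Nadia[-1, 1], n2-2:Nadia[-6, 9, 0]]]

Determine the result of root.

-1

n1-1 (Nadia): min(-3, 4, -4, 5) = -4
n1-2 (Nadia): min(0, 8) = 0
n1 (Zane): max(-4, 0) = 0
n2-1 (Nadia): min(-1, 1) = -1
n2-2 (Nadia): min(-6, 9, 0) = -6
n2 (Zane): max(-1, -6) = -1
root (Nadia): min(0, -1) = -1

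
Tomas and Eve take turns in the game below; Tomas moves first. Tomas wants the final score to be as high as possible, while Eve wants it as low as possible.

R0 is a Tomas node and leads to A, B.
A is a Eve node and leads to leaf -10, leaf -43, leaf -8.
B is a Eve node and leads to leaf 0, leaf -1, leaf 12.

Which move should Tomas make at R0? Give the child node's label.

B

A (Eve): min(-10, -43, -8) = -43
B (Eve): min(0, -1, 12) = -1
R0 (Tomas): max(-43, -1) = -1
Tomas at R0 wants the highest of {A=-43, B=-1}, so chooses B.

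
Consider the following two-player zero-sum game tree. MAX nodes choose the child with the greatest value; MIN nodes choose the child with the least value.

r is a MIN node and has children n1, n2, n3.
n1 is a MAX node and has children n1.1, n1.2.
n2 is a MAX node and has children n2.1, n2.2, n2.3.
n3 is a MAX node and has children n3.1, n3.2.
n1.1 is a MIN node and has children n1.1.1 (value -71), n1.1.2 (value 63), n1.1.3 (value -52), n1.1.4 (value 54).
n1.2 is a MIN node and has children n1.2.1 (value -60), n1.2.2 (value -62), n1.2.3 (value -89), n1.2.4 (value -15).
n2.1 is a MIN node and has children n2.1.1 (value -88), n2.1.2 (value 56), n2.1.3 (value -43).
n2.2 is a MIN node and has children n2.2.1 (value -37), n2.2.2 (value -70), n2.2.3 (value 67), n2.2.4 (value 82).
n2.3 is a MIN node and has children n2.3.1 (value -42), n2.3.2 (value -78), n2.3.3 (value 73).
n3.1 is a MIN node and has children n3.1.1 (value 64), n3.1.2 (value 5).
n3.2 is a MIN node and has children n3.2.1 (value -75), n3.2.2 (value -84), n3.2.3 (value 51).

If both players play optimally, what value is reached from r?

-71

n1.1 (MIN): min(-71, 63, -52, 54) = -71
n1.2 (MIN): min(-60, -62, -89, -15) = -89
n1 (MAX): max(-71, -89) = -71
n2.1 (MIN): min(-88, 56, -43) = -88
n2.2 (MIN): min(-37, -70, 67, 82) = -70
n2.3 (MIN): min(-42, -78, 73) = -78
n2 (MAX): max(-88, -70, -78) = -70
n3.1 (MIN): min(64, 5) = 5
n3.2 (MIN): min(-75, -84, 51) = -84
n3 (MAX): max(5, -84) = 5
r (MIN): min(-71, -70, 5) = -71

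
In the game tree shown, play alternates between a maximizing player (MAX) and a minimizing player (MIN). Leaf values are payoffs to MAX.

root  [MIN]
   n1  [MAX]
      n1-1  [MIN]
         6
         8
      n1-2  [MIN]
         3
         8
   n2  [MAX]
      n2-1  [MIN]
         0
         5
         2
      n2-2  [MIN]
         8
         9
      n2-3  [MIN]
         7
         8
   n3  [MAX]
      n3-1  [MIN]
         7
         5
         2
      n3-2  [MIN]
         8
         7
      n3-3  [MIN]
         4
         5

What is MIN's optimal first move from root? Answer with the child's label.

n1

n1-1 (MIN): min(6, 8) = 6
n1-2 (MIN): min(3, 8) = 3
n1 (MAX): max(6, 3) = 6
n2-1 (MIN): min(0, 5, 2) = 0
n2-2 (MIN): min(8, 9) = 8
n2-3 (MIN): min(7, 8) = 7
n2 (MAX): max(0, 8, 7) = 8
n3-1 (MIN): min(7, 5, 2) = 2
n3-2 (MIN): min(8, 7) = 7
n3-3 (MIN): min(4, 5) = 4
n3 (MAX): max(2, 7, 4) = 7
root (MIN): min(6, 8, 7) = 6
MIN at root wants the lowest of {n1=6, n2=8, n3=7}, so chooses n1.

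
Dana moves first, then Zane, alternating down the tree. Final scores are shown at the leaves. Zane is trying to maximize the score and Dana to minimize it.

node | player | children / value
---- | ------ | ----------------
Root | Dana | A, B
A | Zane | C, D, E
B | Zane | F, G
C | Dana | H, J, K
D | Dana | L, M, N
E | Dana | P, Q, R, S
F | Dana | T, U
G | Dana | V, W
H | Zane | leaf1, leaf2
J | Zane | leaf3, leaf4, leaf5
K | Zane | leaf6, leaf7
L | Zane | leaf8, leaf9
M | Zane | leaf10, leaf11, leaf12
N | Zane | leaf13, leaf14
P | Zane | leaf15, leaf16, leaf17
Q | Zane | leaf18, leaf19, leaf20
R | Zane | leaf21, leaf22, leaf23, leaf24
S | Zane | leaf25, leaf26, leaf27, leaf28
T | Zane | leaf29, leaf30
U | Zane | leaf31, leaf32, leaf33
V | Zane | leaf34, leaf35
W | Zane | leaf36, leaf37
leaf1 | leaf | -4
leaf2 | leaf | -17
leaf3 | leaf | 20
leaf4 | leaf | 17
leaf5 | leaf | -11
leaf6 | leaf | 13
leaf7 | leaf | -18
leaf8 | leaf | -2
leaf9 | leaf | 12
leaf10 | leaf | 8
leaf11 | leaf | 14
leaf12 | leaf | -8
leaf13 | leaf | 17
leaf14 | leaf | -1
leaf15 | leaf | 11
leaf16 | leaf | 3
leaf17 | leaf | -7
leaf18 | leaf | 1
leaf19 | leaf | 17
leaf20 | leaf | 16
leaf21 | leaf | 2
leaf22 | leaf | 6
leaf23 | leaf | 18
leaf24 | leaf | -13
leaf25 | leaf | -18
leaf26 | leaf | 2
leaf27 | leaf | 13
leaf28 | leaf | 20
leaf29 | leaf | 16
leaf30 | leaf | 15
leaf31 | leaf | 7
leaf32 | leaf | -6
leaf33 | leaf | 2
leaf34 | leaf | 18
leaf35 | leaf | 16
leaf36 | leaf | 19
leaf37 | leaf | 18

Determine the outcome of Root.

12

H (Zane): max(-4, -17) = -4
J (Zane): max(20, 17, -11) = 20
K (Zane): max(13, -18) = 13
C (Dana): min(-4, 20, 13) = -4
L (Zane): max(-2, 12) = 12
M (Zane): max(8, 14, -8) = 14
N (Zane): max(17, -1) = 17
D (Dana): min(12, 14, 17) = 12
P (Zane): max(11, 3, -7) = 11
Q (Zane): max(1, 17, 16) = 17
R (Zane): max(2, 6, 18, -13) = 18
S (Zane): max(-18, 2, 13, 20) = 20
E (Dana): min(11, 17, 18, 20) = 11
A (Zane): max(-4, 12, 11) = 12
T (Zane): max(16, 15) = 16
U (Zane): max(7, -6, 2) = 7
F (Dana): min(16, 7) = 7
V (Zane): max(18, 16) = 18
W (Zane): max(19, 18) = 19
G (Dana): min(18, 19) = 18
B (Zane): max(7, 18) = 18
Root (Dana): min(12, 18) = 12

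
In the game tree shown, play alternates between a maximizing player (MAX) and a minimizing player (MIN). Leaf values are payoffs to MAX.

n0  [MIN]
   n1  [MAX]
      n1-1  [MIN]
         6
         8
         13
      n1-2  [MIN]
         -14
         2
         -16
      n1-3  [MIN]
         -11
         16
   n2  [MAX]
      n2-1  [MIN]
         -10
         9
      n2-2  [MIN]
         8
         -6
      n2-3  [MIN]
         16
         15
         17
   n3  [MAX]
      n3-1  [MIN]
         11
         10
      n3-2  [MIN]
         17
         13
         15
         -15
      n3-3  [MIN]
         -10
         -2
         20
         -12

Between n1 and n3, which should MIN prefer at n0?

n1

n1-1 (MIN): min(6, 8, 13) = 6
n1-2 (MIN): min(-14, 2, -16) = -16
n1-3 (MIN): min(-11, 16) = -11
n1 (MAX): max(6, -16, -11) = 6
n3-1 (MIN): min(11, 10) = 10
n3-2 (MIN): min(17, 13, 15, -15) = -15
n3-3 (MIN): min(-10, -2, 20, -12) = -12
n3 (MAX): max(10, -15, -12) = 10
MIN prefers the lower value; n1=6, n3=10. n1 is better since 6 < 10.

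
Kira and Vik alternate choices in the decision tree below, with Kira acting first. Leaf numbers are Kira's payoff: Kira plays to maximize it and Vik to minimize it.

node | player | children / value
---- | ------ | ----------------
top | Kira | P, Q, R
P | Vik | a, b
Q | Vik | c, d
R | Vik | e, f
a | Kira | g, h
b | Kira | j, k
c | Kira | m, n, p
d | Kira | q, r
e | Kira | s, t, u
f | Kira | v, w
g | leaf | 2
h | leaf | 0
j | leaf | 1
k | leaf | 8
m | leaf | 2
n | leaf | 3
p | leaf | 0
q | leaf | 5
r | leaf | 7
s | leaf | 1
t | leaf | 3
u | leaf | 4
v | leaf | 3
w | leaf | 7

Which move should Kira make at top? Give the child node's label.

R

a (Kira): max(2, 0) = 2
b (Kira): max(1, 8) = 8
P (Vik): min(2, 8) = 2
c (Kira): max(2, 3, 0) = 3
d (Kira): max(5, 7) = 7
Q (Vik): min(3, 7) = 3
e (Kira): max(1, 3, 4) = 4
f (Kira): max(3, 7) = 7
R (Vik): min(4, 7) = 4
top (Kira): max(2, 3, 4) = 4
Kira at top wants the highest of {P=2, Q=3, R=4}, so chooses R.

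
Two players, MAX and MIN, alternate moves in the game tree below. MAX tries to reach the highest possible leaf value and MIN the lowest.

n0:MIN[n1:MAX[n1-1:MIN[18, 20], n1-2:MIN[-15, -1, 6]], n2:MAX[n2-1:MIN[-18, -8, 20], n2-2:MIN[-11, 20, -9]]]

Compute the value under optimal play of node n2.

-11

n2-1 (MIN): min(-18, -8, 20) = -18
n2-2 (MIN): min(-11, 20, -9) = -11
n2 (MAX): max(-18, -11) = -11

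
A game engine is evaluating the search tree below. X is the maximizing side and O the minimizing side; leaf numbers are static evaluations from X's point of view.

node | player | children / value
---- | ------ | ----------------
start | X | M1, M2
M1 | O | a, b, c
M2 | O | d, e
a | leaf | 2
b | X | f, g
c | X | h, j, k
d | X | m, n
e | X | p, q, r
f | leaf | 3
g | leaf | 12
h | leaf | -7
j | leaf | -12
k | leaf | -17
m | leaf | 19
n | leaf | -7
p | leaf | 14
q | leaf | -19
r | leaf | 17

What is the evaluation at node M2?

d (X): max(19, -7) = 19
e (X): max(14, -19, 17) = 17
M2 (O): min(19, 17) = 17

17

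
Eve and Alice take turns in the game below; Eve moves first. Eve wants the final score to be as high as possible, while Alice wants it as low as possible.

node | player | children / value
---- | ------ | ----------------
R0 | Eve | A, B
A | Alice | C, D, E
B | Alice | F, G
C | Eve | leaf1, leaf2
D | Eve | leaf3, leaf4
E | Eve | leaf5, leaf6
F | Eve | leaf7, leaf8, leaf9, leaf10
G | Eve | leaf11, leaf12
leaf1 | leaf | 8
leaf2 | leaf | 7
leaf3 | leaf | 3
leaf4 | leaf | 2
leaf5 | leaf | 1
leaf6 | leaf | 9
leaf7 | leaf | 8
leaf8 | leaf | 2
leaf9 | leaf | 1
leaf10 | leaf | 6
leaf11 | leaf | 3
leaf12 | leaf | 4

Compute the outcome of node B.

F (Eve): max(8, 2, 1, 6) = 8
G (Eve): max(3, 4) = 4
B (Alice): min(8, 4) = 4

4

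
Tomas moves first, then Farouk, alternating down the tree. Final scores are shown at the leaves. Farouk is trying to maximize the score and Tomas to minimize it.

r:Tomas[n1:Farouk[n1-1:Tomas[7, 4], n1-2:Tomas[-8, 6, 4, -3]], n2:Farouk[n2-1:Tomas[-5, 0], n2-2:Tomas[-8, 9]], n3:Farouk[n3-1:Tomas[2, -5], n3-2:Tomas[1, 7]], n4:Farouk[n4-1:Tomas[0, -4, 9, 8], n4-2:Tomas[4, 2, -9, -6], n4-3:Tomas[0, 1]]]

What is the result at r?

-5

n1-1 (Tomas): min(7, 4) = 4
n1-2 (Tomas): min(-8, 6, 4, -3) = -8
n1 (Farouk): max(4, -8) = 4
n2-1 (Tomas): min(-5, 0) = -5
n2-2 (Tomas): min(-8, 9) = -8
n2 (Farouk): max(-5, -8) = -5
n3-1 (Tomas): min(2, -5) = -5
n3-2 (Tomas): min(1, 7) = 1
n3 (Farouk): max(-5, 1) = 1
n4-1 (Tomas): min(0, -4, 9, 8) = -4
n4-2 (Tomas): min(4, 2, -9, -6) = -9
n4-3 (Tomas): min(0, 1) = 0
n4 (Farouk): max(-4, -9, 0) = 0
r (Tomas): min(4, -5, 1, 0) = -5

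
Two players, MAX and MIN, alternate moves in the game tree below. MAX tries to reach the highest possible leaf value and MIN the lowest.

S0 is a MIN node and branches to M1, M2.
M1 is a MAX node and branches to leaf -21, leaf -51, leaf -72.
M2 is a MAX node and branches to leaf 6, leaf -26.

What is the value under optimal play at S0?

M1 (MAX): max(-21, -51, -72) = -21
M2 (MAX): max(6, -26) = 6
S0 (MIN): min(-21, 6) = -21

-21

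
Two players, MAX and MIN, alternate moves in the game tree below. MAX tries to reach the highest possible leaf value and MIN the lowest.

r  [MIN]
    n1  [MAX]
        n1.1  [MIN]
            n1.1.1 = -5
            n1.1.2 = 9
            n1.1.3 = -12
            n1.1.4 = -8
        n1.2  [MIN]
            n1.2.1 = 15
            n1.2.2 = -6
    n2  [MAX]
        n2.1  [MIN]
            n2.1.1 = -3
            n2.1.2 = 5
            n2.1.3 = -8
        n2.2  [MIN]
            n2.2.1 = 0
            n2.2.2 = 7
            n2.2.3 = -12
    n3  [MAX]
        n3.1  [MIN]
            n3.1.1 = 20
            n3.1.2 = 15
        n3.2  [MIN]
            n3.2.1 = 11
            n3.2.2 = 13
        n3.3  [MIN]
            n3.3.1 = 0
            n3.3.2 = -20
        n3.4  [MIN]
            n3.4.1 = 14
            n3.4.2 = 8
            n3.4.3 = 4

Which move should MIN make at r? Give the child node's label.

n1.1 (MIN): min(-5, 9, -12, -8) = -12
n1.2 (MIN): min(15, -6) = -6
n1 (MAX): max(-12, -6) = -6
n2.1 (MIN): min(-3, 5, -8) = -8
n2.2 (MIN): min(0, 7, -12) = -12
n2 (MAX): max(-8, -12) = -8
n3.1 (MIN): min(20, 15) = 15
n3.2 (MIN): min(11, 13) = 11
n3.3 (MIN): min(0, -20) = -20
n3.4 (MIN): min(14, 8, 4) = 4
n3 (MAX): max(15, 11, -20, 4) = 15
r (MIN): min(-6, -8, 15) = -8
MIN at r wants the lowest of {n1=-6, n2=-8, n3=15}, so chooses n2.

n2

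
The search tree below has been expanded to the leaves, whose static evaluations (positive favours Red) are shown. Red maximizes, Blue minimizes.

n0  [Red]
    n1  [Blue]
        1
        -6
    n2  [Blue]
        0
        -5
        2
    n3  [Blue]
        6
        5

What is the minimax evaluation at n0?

5

n1 (Blue): min(1, -6) = -6
n2 (Blue): min(0, -5, 2) = -5
n3 (Blue): min(6, 5) = 5
n0 (Red): max(-6, -5, 5) = 5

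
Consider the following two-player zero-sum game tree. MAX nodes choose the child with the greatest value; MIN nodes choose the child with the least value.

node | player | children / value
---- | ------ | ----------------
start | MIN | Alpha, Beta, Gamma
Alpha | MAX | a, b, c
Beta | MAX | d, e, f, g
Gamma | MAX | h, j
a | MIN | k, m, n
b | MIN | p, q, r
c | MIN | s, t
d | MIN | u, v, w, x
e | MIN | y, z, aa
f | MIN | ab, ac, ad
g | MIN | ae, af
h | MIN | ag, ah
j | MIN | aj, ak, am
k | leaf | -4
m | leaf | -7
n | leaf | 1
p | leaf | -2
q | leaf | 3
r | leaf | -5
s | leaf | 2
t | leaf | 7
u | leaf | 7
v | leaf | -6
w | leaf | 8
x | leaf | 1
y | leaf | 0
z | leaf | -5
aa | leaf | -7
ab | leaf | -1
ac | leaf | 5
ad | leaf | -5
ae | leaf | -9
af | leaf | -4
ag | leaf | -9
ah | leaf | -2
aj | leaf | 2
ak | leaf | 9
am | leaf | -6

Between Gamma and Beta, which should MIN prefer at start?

Gamma

h (MIN): min(-9, -2) = -9
j (MIN): min(2, 9, -6) = -6
Gamma (MAX): max(-9, -6) = -6
d (MIN): min(7, -6, 8, 1) = -6
e (MIN): min(0, -5, -7) = -7
f (MIN): min(-1, 5, -5) = -5
g (MIN): min(-9, -4) = -9
Beta (MAX): max(-6, -7, -5, -9) = -5
MIN prefers the lower value; Gamma=-6, Beta=-5. Gamma is better since -6 < -5.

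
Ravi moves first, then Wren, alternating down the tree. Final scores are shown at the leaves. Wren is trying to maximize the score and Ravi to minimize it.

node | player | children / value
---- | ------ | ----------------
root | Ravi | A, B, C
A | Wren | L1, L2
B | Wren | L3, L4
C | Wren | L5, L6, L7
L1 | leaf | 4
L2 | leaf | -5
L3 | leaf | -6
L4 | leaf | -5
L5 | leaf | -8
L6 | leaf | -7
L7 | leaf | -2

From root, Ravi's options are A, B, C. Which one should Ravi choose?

A (Wren): max(4, -5) = 4
B (Wren): max(-6, -5) = -5
C (Wren): max(-8, -7, -2) = -2
root (Ravi): min(4, -5, -2) = -5
Ravi at root wants the lowest of {A=4, B=-5, C=-2}, so chooses B.

B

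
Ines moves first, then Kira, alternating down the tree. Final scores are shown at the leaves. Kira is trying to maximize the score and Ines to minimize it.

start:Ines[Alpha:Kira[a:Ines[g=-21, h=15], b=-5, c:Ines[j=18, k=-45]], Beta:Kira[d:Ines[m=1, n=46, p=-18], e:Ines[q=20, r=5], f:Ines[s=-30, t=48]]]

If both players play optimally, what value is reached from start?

a (Ines): min(-21, 15) = -21
c (Ines): min(18, -45) = -45
Alpha (Kira): max(-21, -5, -45) = -5
d (Ines): min(1, 46, -18) = -18
e (Ines): min(20, 5) = 5
f (Ines): min(-30, 48) = -30
Beta (Kira): max(-18, 5, -30) = 5
start (Ines): min(-5, 5) = -5

-5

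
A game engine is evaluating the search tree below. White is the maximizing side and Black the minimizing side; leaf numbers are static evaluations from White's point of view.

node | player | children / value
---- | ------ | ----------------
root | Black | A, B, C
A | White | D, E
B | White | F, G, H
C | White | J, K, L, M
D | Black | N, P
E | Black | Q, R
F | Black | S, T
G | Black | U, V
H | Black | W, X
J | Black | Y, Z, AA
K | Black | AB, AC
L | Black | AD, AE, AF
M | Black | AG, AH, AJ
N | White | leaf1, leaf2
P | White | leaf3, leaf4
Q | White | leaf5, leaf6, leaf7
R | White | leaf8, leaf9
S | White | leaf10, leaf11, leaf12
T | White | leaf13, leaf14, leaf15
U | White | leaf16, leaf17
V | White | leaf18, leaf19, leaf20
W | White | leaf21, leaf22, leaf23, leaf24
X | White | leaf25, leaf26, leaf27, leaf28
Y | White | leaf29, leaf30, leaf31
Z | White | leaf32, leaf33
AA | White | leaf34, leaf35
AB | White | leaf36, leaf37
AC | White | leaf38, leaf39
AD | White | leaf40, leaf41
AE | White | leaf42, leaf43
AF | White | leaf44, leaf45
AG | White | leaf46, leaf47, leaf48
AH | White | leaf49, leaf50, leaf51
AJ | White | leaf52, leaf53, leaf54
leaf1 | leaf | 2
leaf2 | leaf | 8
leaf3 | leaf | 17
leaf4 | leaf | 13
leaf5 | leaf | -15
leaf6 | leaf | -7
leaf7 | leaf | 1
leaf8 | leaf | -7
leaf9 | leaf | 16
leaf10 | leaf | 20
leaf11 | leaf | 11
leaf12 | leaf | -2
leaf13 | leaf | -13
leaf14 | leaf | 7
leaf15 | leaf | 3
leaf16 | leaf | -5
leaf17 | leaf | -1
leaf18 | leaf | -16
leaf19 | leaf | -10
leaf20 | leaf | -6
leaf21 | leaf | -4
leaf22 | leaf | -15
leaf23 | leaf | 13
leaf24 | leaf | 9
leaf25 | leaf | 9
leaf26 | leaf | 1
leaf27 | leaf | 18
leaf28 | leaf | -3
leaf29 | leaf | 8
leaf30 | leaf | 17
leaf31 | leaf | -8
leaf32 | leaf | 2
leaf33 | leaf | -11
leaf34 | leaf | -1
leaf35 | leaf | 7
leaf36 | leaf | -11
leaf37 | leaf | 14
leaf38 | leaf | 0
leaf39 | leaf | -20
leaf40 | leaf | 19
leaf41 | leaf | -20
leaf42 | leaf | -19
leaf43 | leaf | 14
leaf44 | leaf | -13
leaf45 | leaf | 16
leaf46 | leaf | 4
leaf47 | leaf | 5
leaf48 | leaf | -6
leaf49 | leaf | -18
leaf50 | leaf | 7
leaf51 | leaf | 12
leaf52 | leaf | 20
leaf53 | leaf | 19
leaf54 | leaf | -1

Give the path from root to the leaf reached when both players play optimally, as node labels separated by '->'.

N (White): max(2, 8) = 8
P (White): max(17, 13) = 17
D (Black): min(8, 17) = 8
Q (White): max(-15, -7, 1) = 1
R (White): max(-7, 16) = 16
E (Black): min(1, 16) = 1
A (White): max(8, 1) = 8
S (White): max(20, 11, -2) = 20
T (White): max(-13, 7, 3) = 7
F (Black): min(20, 7) = 7
U (White): max(-5, -1) = -1
V (White): max(-16, -10, -6) = -6
G (Black): min(-1, -6) = -6
W (White): max(-4, -15, 13, 9) = 13
X (White): max(9, 1, 18, -3) = 18
H (Black): min(13, 18) = 13
B (White): max(7, -6, 13) = 13
Y (White): max(8, 17, -8) = 17
Z (White): max(2, -11) = 2
AA (White): max(-1, 7) = 7
J (Black): min(17, 2, 7) = 2
AB (White): max(-11, 14) = 14
AC (White): max(0, -20) = 0
K (Black): min(14, 0) = 0
AD (White): max(19, -20) = 19
AE (White): max(-19, 14) = 14
AF (White): max(-13, 16) = 16
L (Black): min(19, 14, 16) = 14
AG (White): max(4, 5, -6) = 5
AH (White): max(-18, 7, 12) = 12
AJ (White): max(20, 19, -1) = 20
M (Black): min(5, 12, 20) = 5
C (White): max(2, 0, 14, 5) = 14
root (Black): min(8, 13, 14) = 8
At root, Black picks A (lowest: 8).
At A, White picks D (highest: 8).
At D, Black picks N (lowest: 8).
At N, White picks leaf2 (highest: 8).
Terminal value 8.

root -> A -> D -> N -> leaf2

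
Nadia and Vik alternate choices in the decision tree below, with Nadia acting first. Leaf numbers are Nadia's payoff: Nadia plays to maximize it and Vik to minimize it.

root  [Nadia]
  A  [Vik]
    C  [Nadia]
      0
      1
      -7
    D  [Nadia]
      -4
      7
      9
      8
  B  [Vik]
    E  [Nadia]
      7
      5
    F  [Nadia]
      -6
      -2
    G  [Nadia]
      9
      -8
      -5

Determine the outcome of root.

1

C (Nadia): max(0, 1, -7) = 1
D (Nadia): max(-4, 7, 9, 8) = 9
A (Vik): min(1, 9) = 1
E (Nadia): max(7, 5) = 7
F (Nadia): max(-6, -2) = -2
G (Nadia): max(9, -8, -5) = 9
B (Vik): min(7, -2, 9) = -2
root (Nadia): max(1, -2) = 1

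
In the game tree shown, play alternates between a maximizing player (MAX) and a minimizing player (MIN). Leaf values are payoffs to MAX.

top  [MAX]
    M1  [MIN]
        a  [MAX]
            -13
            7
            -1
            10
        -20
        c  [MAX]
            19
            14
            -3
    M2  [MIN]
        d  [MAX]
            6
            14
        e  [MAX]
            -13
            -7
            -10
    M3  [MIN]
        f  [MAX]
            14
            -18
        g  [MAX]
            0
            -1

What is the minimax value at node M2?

d (MAX): max(6, 14) = 14
e (MAX): max(-13, -7, -10) = -7
M2 (MIN): min(14, -7) = -7

-7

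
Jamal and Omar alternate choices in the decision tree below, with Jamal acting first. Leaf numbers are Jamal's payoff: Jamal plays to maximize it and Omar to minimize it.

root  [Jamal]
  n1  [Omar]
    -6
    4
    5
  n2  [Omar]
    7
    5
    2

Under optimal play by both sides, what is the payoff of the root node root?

n1 (Omar): min(-6, 4, 5) = -6
n2 (Omar): min(7, 5, 2) = 2
root (Jamal): max(-6, 2) = 2

2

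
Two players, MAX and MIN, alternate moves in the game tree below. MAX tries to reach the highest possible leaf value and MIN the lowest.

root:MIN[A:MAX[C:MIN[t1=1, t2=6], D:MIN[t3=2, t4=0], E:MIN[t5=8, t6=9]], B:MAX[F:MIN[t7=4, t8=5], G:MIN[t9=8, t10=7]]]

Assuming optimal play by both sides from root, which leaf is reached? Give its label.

C (MIN): min(1, 6) = 1
D (MIN): min(2, 0) = 0
E (MIN): min(8, 9) = 8
A (MAX): max(1, 0, 8) = 8
F (MIN): min(4, 5) = 4
G (MIN): min(8, 7) = 7
B (MAX): max(4, 7) = 7
root (MIN): min(8, 7) = 7
At root, MIN picks B (lowest: 7).
At B, MAX picks G (highest: 7).
At G, MIN picks t10 (lowest: 7).
Terminal value 7.

t10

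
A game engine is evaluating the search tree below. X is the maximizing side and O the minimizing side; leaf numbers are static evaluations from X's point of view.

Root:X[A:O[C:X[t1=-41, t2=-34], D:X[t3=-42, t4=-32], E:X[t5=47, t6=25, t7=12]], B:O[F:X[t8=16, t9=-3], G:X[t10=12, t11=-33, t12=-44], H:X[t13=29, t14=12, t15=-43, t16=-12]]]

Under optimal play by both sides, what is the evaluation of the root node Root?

C (X): max(-41, -34) = -34
D (X): max(-42, -32) = -32
E (X): max(47, 25, 12) = 47
A (O): min(-34, -32, 47) = -34
F (X): max(16, -3) = 16
G (X): max(12, -33, -44) = 12
H (X): max(29, 12, -43, -12) = 29
B (O): min(16, 12, 29) = 12
Root (X): max(-34, 12) = 12

12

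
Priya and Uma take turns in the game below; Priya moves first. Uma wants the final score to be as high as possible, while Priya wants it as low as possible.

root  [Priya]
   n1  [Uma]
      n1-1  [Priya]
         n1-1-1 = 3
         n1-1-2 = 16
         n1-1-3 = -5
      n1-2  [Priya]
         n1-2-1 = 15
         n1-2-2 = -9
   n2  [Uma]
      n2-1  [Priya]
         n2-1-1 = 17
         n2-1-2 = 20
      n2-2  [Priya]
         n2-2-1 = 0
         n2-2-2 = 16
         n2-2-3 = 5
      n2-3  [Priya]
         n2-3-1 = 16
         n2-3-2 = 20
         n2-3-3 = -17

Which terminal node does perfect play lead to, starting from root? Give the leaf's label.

n1-1 (Priya): min(3, 16, -5) = -5
n1-2 (Priya): min(15, -9) = -9
n1 (Uma): max(-5, -9) = -5
n2-1 (Priya): min(17, 20) = 17
n2-2 (Priya): min(0, 16, 5) = 0
n2-3 (Priya): min(16, 20, -17) = -17
n2 (Uma): max(17, 0, -17) = 17
root (Priya): min(-5, 17) = -5
At root, Priya picks n1 (lowest: -5).
At n1, Uma picks n1-1 (highest: -5).
At n1-1, Priya picks n1-1-3 (lowest: -5).
Terminal value -5.

n1-1-3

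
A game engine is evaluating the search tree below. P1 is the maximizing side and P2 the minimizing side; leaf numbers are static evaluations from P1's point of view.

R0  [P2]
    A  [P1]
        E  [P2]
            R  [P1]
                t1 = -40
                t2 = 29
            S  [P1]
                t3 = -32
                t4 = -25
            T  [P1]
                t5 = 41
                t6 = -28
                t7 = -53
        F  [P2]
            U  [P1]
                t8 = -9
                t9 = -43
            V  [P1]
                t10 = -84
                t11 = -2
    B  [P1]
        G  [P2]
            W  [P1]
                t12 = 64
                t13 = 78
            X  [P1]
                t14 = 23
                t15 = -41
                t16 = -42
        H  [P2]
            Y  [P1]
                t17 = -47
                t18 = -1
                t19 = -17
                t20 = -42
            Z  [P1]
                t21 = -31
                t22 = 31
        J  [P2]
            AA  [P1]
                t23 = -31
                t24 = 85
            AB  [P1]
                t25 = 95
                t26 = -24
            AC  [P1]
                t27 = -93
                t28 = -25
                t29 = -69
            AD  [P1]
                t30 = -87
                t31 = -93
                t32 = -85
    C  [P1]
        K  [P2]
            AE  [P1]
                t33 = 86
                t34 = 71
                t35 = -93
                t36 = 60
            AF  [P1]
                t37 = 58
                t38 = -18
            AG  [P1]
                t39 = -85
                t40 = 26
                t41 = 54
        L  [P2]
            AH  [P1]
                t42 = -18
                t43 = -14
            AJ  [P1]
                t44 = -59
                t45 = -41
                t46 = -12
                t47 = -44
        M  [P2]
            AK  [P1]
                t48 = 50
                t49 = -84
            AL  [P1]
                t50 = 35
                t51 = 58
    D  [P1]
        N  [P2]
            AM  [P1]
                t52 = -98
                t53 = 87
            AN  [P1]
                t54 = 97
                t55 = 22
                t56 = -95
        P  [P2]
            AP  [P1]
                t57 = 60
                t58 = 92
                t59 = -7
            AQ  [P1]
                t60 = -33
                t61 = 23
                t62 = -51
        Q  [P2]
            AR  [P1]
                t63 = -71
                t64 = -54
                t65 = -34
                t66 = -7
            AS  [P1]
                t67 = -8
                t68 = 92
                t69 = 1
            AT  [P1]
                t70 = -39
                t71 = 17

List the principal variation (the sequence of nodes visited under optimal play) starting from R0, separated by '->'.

R0 -> A -> F -> U -> t8

R (P1): max(-40, 29) = 29
S (P1): max(-32, -25) = -25
T (P1): max(41, -28, -53) = 41
E (P2): min(29, -25, 41) = -25
U (P1): max(-9, -43) = -9
V (P1): max(-84, -2) = -2
F (P2): min(-9, -2) = -9
A (P1): max(-25, -9) = -9
W (P1): max(64, 78) = 78
X (P1): max(23, -41, -42) = 23
G (P2): min(78, 23) = 23
Y (P1): max(-47, -1, -17, -42) = -1
Z (P1): max(-31, 31) = 31
H (P2): min(-1, 31) = -1
AA (P1): max(-31, 85) = 85
AB (P1): max(95, -24) = 95
AC (P1): max(-93, -25, -69) = -25
AD (P1): max(-87, -93, -85) = -85
J (P2): min(85, 95, -25, -85) = -85
B (P1): max(23, -1, -85) = 23
AE (P1): max(86, 71, -93, 60) = 86
AF (P1): max(58, -18) = 58
AG (P1): max(-85, 26, 54) = 54
K (P2): min(86, 58, 54) = 54
AH (P1): max(-18, -14) = -14
AJ (P1): max(-59, -41, -12, -44) = -12
L (P2): min(-14, -12) = -14
AK (P1): max(50, -84) = 50
AL (P1): max(35, 58) = 58
M (P2): min(50, 58) = 50
C (P1): max(54, -14, 50) = 54
AM (P1): max(-98, 87) = 87
AN (P1): max(97, 22, -95) = 97
N (P2): min(87, 97) = 87
AP (P1): max(60, 92, -7) = 92
AQ (P1): max(-33, 23, -51) = 23
P (P2): min(92, 23) = 23
AR (P1): max(-71, -54, -34, -7) = -7
AS (P1): max(-8, 92, 1) = 92
AT (P1): max(-39, 17) = 17
Q (P2): min(-7, 92, 17) = -7
D (P1): max(87, 23, -7) = 87
R0 (P2): min(-9, 23, 54, 87) = -9
At R0, P2 picks A (lowest: -9).
At A, P1 picks F (highest: -9).
At F, P2 picks U (lowest: -9).
At U, P1 picks t8 (highest: -9).
Terminal value -9.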